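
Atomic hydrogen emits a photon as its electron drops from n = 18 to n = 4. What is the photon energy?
0.808 eV

The energy levels are E_n = -13.6057 eV / n².

Energy at n = 18: E_18 = -13.6057 / 18² = -0.041993 eV
Energy at n = 4: E_4 = -13.6057 / 4² = -0.850356 eV

For emission (electron falling to lower state), the photon energy is:
E_photon = E_18 - E_4 = |-0.041993 - (-0.850356)|
E_photon = 0.808 eV

This energy is carried away by the emitted photon.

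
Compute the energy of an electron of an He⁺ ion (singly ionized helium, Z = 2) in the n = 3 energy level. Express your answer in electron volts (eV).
-6.05 eV

The energy levels of a hydrogen-like atom are given by:
E_n = -13.6057 Z² / n² eV  (with Z = 2 for He⁺)

For n = 3:
E_3 = -13.6057 × 2² / 3²
E_3 = -13.6057 × 4 / 9
E_3 = -6.05 eV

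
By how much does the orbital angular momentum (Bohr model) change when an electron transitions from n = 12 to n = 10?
2.10914e-34 J·s (or 2ℏ)

In the Bohr model, L_n = nℏ where ℏ = 1.0545718e-34 J·s.

L_12 = 12ℏ = 1.2654862e-33 J·s
L_10 = 10ℏ = 1.0545718e-33 J·s

ΔL = L_12 - L_10 = (12 - 10)ℏ = 2ℏ
ΔL = 2 × 1.0545718e-34 J·s = 2.10914e-34 J·s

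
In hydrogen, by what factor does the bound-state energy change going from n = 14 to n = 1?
196.0000

Using E_n = -13.6057 Z² / n² eV with Z = 1:

E_1 = -13.6057 / 1² = -13.6057 / 1 = -13.6057000000 eV
E_14 = -13.6057 / 14² = -13.6057 / 196 = -0.0694168367 eV

The ratio is:
E_1/E_14 = (-13.6057000000) / (-0.0694168367)
E_1/E_14 = (-13.6057/1) / (-13.6057/196)
E_1/E_14 = 196/1
E_1/E_14 = 196.0000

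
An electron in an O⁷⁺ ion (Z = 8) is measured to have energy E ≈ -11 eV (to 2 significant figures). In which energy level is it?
n = 9

The exact energy levels follow E_n = -13.6057 Z² / n² eV with Z = 8.

The measured value (-11 eV) is reported to only 2 significant figures, so we must test candidate n values and see which one matches to that precision.

Candidate energies:
  n = 7:  E = -13.6057 × 8² / 7² = -17.77071 eV
  n = 8:  E = -13.6057 × 8² / 8² = -13.60570 eV
  n = 9:  E = -13.6057 × 8² / 9² = -10.75018 eV  ← matches
  n = 10:  E = -13.6057 × 8² / 10² = -8.70765 eV
  n = 11:  E = -13.6057 × 8² / 11² = -7.19640 eV

Checking against the measurement of -11 eV (2 sig figs), only n = 9 agrees:
E_9 = -10.75018 eV, which rounds to -11 eV ✓

Therefore n = 9.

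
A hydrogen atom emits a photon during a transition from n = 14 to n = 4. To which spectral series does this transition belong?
Brackett series

The spectral series in hydrogen are named based on the final (lower) energy level:
- Lyman series: n_final = 1 (ultraviolet)
- Balmer series: n_final = 2 (visible/near-UV)
- Paschen series: n_final = 3 (infrared)
- Brackett series: n_final = 4 (infrared)
- Pfund series: n_final = 5 (far infrared)

Since this transition ends at n = 4, it belongs to the Brackett series.

For reference, this 14 → 4 line has photon energy
ΔE = 13.6057 eV × (1/4² - 1/14²) = 0.78093941 eV,
corresponding to wavelength λ = hc/ΔE = 1239.84 eV·nm / 0.78093941 eV = 1587.63 nm in the infrared region.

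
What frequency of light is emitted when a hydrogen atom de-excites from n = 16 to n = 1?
3.2770e+15 Hz

First, find the transition energy:
E_16 = -13.6057 / 16² = -0.053147 eV
E_1 = -13.6057 / 1² = -13.605700 eV
|ΔE| = |E_1 - E_16| = 13.552553 eV

Convert to Joules: E = 13.552553 eV × (1.602177 × 10⁻¹⁹ J/eV) = 2.171359e-18 J

Using E = hf:
f = E/h = 2.171359e-18 J / (6.62607 × 10⁻³⁴ J·s)
f = 3.2770e+15 Hz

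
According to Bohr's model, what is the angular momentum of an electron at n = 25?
2.63643e-33 J·s (or 25ℏ)

In the Bohr model, angular momentum is quantized:
L = nℏ

where ℏ = h/(2π) = 1.0545718e-34 J·s

For n = 25:
L = 25 × 1.0545718e-34 J·s
L = 2.63643e-33 J·s

This can also be written as L = 25ℏ.
The angular momentum is an integer multiple of the reduced Planck constant.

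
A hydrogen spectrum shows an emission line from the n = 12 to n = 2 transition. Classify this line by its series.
Balmer series

The spectral series in hydrogen are named based on the final (lower) energy level:
- Lyman series: n_final = 1 (ultraviolet)
- Balmer series: n_final = 2 (visible/near-UV)
- Paschen series: n_final = 3 (infrared)
- Brackett series: n_final = 4 (infrared)
- Pfund series: n_final = 5 (far infrared)

Since this transition ends at n = 2, it belongs to the Balmer series.

For reference, this 12 → 2 line has photon energy
ΔE = 13.6057 eV × (1/2² - 1/12²) = 3.306941 eV,
corresponding to wavelength λ = hc/ΔE = 1239.84 eV·nm / 3.306941 eV = 374.92 nm in the visible/near-UV region.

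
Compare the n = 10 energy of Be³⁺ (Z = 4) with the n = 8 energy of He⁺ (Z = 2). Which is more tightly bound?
Be³⁺ at n = 10 (E = -2.176912 eV)

Using E_n = -13.6057 Z² / n² eV:

Be³⁺ (Z = 4) at n = 10:
E = -13.6057 × 4² / 10² = -13.6057 × 16 / 100 = -2.176912000 eV

He⁺ (Z = 2) at n = 8:
E = -13.6057 × 2² / 8² = -13.6057 × 4 / 64 = -0.850356250 eV

Since -2.176912000 eV < -0.850356250 eV,
Be³⁺ at n = 10 is more tightly bound (requires more energy to ionize).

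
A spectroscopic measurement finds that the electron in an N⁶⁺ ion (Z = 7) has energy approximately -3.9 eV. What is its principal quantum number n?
n = 13

The exact energy levels follow E_n = -13.6057 Z² / n² eV with Z = 7.

The measured value (-3.9 eV) is reported to only 2 significant figures, so we must test candidate n values and see which one matches to that precision.

Candidate energies:
  n = 11:  E = -13.6057 × 7² / 11² = -5.50975 eV
  n = 12:  E = -13.6057 × 7² / 12² = -4.62972 eV
  n = 13:  E = -13.6057 × 7² / 13² = -3.94485 eV  ← matches
  n = 14:  E = -13.6057 × 7² / 14² = -3.40143 eV
  n = 15:  E = -13.6057 × 7² / 15² = -2.96302 eV

Checking against the measurement of -3.9 eV (2 sig figs), only n = 13 agrees:
E_13 = -3.94485 eV, which rounds to -3.9 eV ✓

Therefore n = 13.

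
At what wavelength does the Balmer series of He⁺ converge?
91.127 nm

The series limit corresponds to the transition from n = ∞ to n = 2.
This is the highest energy (shortest wavelength) transition in the Balmer series.

E_∞ = 0 eV
E_2 = -13.6057 × 2² / 2² = -13.60570 eV

Energy at series limit:
ΔE = E_∞ - E_2 = 0 - (-13.60570) = 13.60570 eV
λ = hc/E = 1239.84 eV·nm / 13.60570 eV = 91.127 nm

This energy equals the ionization energy from the n = 2 state of He⁺.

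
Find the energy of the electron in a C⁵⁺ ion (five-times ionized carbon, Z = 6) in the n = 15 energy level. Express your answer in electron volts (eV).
-2.176912 eV

The energy levels of a hydrogen-like atom are given by:
E_n = -13.6057 Z² / n² eV  (with Z = 6 for C⁵⁺)

For n = 15:
E_15 = -13.6057 × 6² / 15²
E_15 = -13.6057 × 36 / 225
E_15 = -2.176912 eV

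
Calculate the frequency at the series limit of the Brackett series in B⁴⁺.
5.1404e+15 Hz

The series limit corresponds to the transition from n = ∞ to n = 4.
This is the highest energy (shortest wavelength) transition in the Brackett series.

E_∞ = 0 eV
E_4 = -13.6057 × 5² / 4² = -21.25890625 eV

Energy at series limit:
ΔE = E_∞ - E_4 = 0 - (-21.25890625) = 21.25890625 eV
E = 21.25890625 eV × (1.602177 × 10⁻¹⁹ J/eV) = 3.406053e-18 J
f = E/h = 3.406053e-18 J / (6.62607 × 10⁻³⁴ J·s) = 5.1404e+15 Hz

This energy equals the ionization energy from the n = 4 state of B⁴⁺.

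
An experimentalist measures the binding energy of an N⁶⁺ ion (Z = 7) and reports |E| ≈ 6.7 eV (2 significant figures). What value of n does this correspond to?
n = 10

The exact energy levels follow E_n = -13.6057 Z² / n² eV with Z = 7.

The measured value (-6.7 eV) is reported to only 2 significant figures, so we must test candidate n values and see which one matches to that precision.

Candidate energies:
  n = 8:  E = -13.6057 × 7² / 8² = -10.41686 eV
  n = 9:  E = -13.6057 × 7² / 9² = -8.23061 eV
  n = 10:  E = -13.6057 × 7² / 10² = -6.66679 eV  ← matches
  n = 11:  E = -13.6057 × 7² / 11² = -5.50975 eV
  n = 12:  E = -13.6057 × 7² / 12² = -4.62972 eV

Checking against the measurement of -6.7 eV (2 sig figs), only n = 10 agrees:
E_10 = -6.66679 eV, which rounds to -6.7 eV ✓

Therefore n = 10.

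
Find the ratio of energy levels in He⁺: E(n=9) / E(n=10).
1.23457

Using E_n = -13.6057 Z² / n² eV with Z = 2:

E_9 = -13.6057 × 2² / 9² = -54.4228 / 81 = -0.67188641975 eV
E_10 = -13.6057 × 2² / 10² = -54.4228 / 100 = -0.54422800000 eV

The ratio is:
E_9/E_10 = (-0.67188641975) / (-0.54422800000)
E_9/E_10 = (-54.4228/81) / (-54.4228/100)
E_9/E_10 = 100/81
E_9/E_10 = 1.23457
(Note: the Z² factors cancel in the ratio.)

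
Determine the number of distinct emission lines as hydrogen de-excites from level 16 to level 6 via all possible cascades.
55

The electron can occupy levels n = 6, 7, ..., 16 during de-excitation — that is m = 16 - 6 + 1 = 11 distinct levels.

The number of distinct spectral lines equals the number of ways to choose 2 of these m levels (each pair gives one possible emission transition):

Number of lines = m(m-1)/2 = 11×10/2 = 55

These correspond to all possible transitions between the 11 levels:
16 → 15, 16 → 14, 16 → 13, 16 → 12, 16 → 11, 16 → 10, 16 → 9, 16 → 8...

Each transition produces a photon with a unique energy (and thus wavelength). This count does not depend on Z.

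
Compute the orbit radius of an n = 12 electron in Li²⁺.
2.54005 nm (or 25.40051 Å)

The Bohr radius formula is:
r_n = n² a₀ / Z

where a₀ = 0.05291772 nm is the Bohr radius.

For Li²⁺ (Z = 3) at n = 12:
r_12 = 12² × 0.05291772 nm / 3
r_12 = 144 × 0.05291772 nm / 3
r_12 = 7.620152 nm / 3
r_12 = 2.54005 nm

The electron orbits at approximately 2.54005 nm from the nucleus.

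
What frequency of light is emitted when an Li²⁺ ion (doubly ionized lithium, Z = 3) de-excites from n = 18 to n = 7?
5.12873e+14 Hz

First, find the transition energy:
E_18 = -13.6057 × 3² / 18² = -0.37793611 eV
E_7 = -13.6057 × 3² / 7² = -2.49900612 eV
|ΔE| = |E_7 - E_18| = 2.12107001 eV

Convert to Joules: E = 2.12107001 eV × (1.602177 × 10⁻¹⁹ J/eV) = 3.3983296e-19 J

Using E = hf:
f = E/h = 3.3983296e-19 J / (6.62607 × 10⁻³⁴ J·s)
f = 5.12873e+14 Hz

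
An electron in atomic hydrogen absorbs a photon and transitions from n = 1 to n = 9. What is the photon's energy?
13.4377 eV

The energy levels of a hydrogen-like atom are E_n = -13.6057 eV / n².

Energy at n = 1: E_1 = -13.6057 / 1² = -13.6057000 eV
Energy at n = 9: E_9 = -13.6057 / 9² = -0.1679716 eV

The excitation energy is the difference:
ΔE = E_9 - E_1
ΔE = -0.1679716 - (-13.6057000)
ΔE = 13.4377 eV

Since this is positive, energy must be absorbed (photon absorption).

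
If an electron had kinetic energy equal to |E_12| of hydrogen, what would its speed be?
1.823e+05 m/s (or 0.06% of c)

The binding energy at n = 12 for hydrogen is:
E_12 = -13.6057/12² = -0.09448403 eV
|E_12| = 0.09448403 eV

Convert to Joules:
KE = 0.09448403 eV × (1.602177 × 10⁻¹⁹ J/eV) = 1.51380e-20 J

Using KE = ½mv²:
v = √(2·KE/m_e)
v = √(2 × 1.51380e-20 J / 9.10938 × 10⁻³¹ kg)
v = 1.823e+05 m/s

This is approximately 0.06% the speed of light.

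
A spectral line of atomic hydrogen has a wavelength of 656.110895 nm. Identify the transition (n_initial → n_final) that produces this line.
n = 3 → n = 2

First, find the photon energy from the wavelength (hc = 1239.84 eV·nm):
E = hc/λ = 1239.84 eV·nm / 656.110895 nm = 1.8896806 eV

The energy levels of hydrogen satisfy E_n = -13.6057 / n² eV, so an emission n_i → n_f releases
ΔE = 13.6057 × (1/n_f² − 1/n_i²) eV.

Setting ΔE equal to the photon energy:
1/n_f² − 1/n_i² = 1.8896806 / 13.6057 = 0.13888889

Since 1/n_i² must be positive, we need 1/n_f² > 0.13888889, i.e. n_f ≤ 2. For each allowed n_f, solve n_i = (1/n_f² − 0.13888889)^(−1/2) and check whether it is a whole number:
  n_f = 1: 1/n_i² = 1.00000000 − 0.13888889 = 0.86111111 → n_i = 1.078  (not an integer) ✗
  n_f = 2: 1/n_i² = 0.25000000 − 0.13888889 = 0.11111111 → n_i = 3.000  → integer, n_i = 3 ✓

Only n_f = 2 gives an integer upper level, n_i = 3.

The transition is from n = 3 to n = 2 (emission).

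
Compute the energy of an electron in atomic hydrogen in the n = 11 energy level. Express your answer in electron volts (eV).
-0.11 eV

The energy levels of a hydrogen-like atom are given by:
E_n = -13.6057 eV / n²

For n = 11:
E_11 = -13.6057 eV / 11²
E_11 = -13.6057 eV / 121
E_11 = -0.11 eV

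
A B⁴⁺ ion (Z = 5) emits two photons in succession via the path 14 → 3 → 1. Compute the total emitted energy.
338.407079 eV

The energy levels of B⁴⁺ are E_n = -13.6057 × 5² / n² eV.

First transition (14 → 3):
ΔE₁ = |E_3 - E_14|
ΔE₁ = |-37.793611111111 - (-1.735420918367)| = 36.058190193 eV

Second transition (3 → 1):
ΔE₂ = |E_1 - E_3|
ΔE₂ = |-340.142500000000 - (-37.793611111111)| = 302.348888889 eV

Total energy released:
E_total = ΔE₁ + ΔE₂ = 36.058190193 + 302.348888889 = 338.407079 eV

Note: This equals the direct transition 14 → 1: 338.407079 eV ✓
Energy is conserved regardless of the path taken.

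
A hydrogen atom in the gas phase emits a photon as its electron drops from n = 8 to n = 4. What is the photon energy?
0.637767 eV

The energy levels are E_n = -13.6057 eV / n².

Energy at n = 8: E_8 = -13.6057 / 8² = -0.212589063 eV
Energy at n = 4: E_4 = -13.6057 / 4² = -0.850356250 eV

For emission (electron falling to lower state), the photon energy is:
E_photon = E_8 - E_4 = |-0.212589063 - (-0.850356250)|
E_photon = 0.637767 eV

This energy is carried away by the emitted photon.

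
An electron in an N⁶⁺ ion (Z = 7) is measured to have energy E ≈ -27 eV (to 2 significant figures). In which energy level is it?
n = 5

The exact energy levels follow E_n = -13.6057 Z² / n² eV with Z = 7.

The measured value (-27 eV) is reported to only 2 significant figures, so we must test candidate n values and see which one matches to that precision.

Candidate energies:
  n = 3:  E = -13.6057 × 7² / 3² = -74.07548 eV
  n = 4:  E = -13.6057 × 7² / 4² = -41.66746 eV
  n = 5:  E = -13.6057 × 7² / 5² = -26.66717 eV  ← matches
  n = 6:  E = -13.6057 × 7² / 6² = -18.51887 eV
  n = 7:  E = -13.6057 × 7² / 7² = -13.60570 eV

Checking against the measurement of -27 eV (2 sig figs), only n = 5 agrees:
E_5 = -26.66717 eV, which rounds to -27 eV ✓

Therefore n = 5.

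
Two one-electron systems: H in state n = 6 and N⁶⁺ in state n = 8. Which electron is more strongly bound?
N⁶⁺ at n = 8 (E = -10.4169 eV)

Using E_n = -13.6057 Z² / n² eV:

H (Z = 1) at n = 6:
E = -13.6057 × 1² / 6² = -13.6057 × 1 / 36 = -0.3779361 eV

N⁶⁺ (Z = 7) at n = 8:
E = -13.6057 × 7² / 8² = -13.6057 × 49 / 64 = -10.4168641 eV

Since -10.4168641 eV < -0.3779361 eV,
N⁶⁺ at n = 8 is more tightly bound (requires more energy to ionize).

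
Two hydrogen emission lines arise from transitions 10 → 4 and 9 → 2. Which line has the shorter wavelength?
9 → 2

Calculate the energy for each transition:

Transition 10 → 4:
ΔE₁ = |E_4 - E_10| = |-13.6057/4² - (-13.6057/10²)|
ΔE₁ = |-0.85035625000 - (-0.13605700000)| = 0.71429925 eV

Transition 9 → 2:
ΔE₂ = |E_2 - E_9| = |-13.6057/2² - (-13.6057/9²)|
ΔE₂ = |-3.40142500000 - (-0.16797160494)| = 3.23345340 eV

Since 3.23345340 eV > 0.71429925 eV, the transition 9 → 2 emits the more energetic photon.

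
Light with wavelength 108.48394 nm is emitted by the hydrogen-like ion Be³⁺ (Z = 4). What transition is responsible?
n = 10 → n = 4

First, find the photon energy from the wavelength (hc = 1239.84 eV·nm):
E = hc/λ = 1239.84 eV·nm / 108.48394 nm = 11.428788 eV

The energy levels of Be³⁺ satisfy E_n = -13.6057 × 4² / n² eV, so an emission n_i → n_f releases
ΔE = 13.6057 × 4² × (1/n_f² − 1/n_i²) eV.

Setting ΔE equal to the photon energy:
1/n_f² − 1/n_i² = 11.428788 / (13.6057 × 4²) = 0.052500000

Since 1/n_i² must be positive, we need 1/n_f² > 0.052500000, i.e. n_f ≤ 4. For each allowed n_f, solve n_i = (1/n_f² − 0.052500000)^(−1/2) and check whether it is a whole number:
  n_f = 1: 1/n_i² = 1.000000000 − 0.052500000 = 0.947500000 → n_i = 1.027  (not an integer) ✗
  n_f = 2: 1/n_i² = 0.250000000 − 0.052500000 = 0.197500000 → n_i = 2.250  (not an integer) ✗
  n_f = 3: 1/n_i² = 0.111111111 − 0.052500000 = 0.058611111 → n_i = 4.131  (not an integer) ✗
  n_f = 4: 1/n_i² = 0.062500000 − 0.052500000 = 0.010000000 → n_i = 10.000  → integer, n_i = 10 ✓

Only n_f = 4 gives an integer upper level, n_i = 10.

The transition is from n = 10 to n = 4 (emission).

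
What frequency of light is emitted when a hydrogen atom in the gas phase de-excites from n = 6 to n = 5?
4.021e+13 Hz

First, find the transition energy:
E_6 = -13.6057 / 6² = -0.3779361 eV
E_5 = -13.6057 / 5² = -0.5442280 eV
|ΔE| = |E_5 - E_6| = 0.1662919 eV

Convert to Joules: E = 0.1662919 eV × (1.602177 × 10⁻¹⁹ J/eV) = 2.66429e-20 J

Using E = hf:
f = E/h = 2.66429e-20 J / (6.62607 × 10⁻³⁴ J·s)
f = 4.021e+13 Hz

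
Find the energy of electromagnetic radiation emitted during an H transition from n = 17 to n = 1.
13.55862 eV

The energy levels are E_n = -13.6057 eV / n².

Energy at n = 17: E_17 = -13.6057 / 17² = -0.04707855 eV
Energy at n = 1: E_1 = -13.6057 / 1² = -13.60570000 eV

For emission (electron falling to lower state), the photon energy is:
E_photon = E_17 - E_1 = |-0.04707855 - (-13.60570000)|
E_photon = 13.55862 eV

This energy is carried away by the emitted photon.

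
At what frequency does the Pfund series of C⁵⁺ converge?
4.73738e+15 Hz

The series limit corresponds to the transition from n = ∞ to n = 5.
This is the highest energy (shortest wavelength) transition in the Pfund series.

E_∞ = 0 eV
E_5 = -13.6057 × 6² / 5² = -19.5922080 eV

Energy at series limit:
ΔE = E_∞ - E_5 = 0 - (-19.5922080) = 19.5922080 eV
E = 19.5922080 eV × (1.602177 × 10⁻¹⁹ J/eV) = 3.1390185e-18 J
f = E/h = 3.1390185e-18 J / (6.62607 × 10⁻³⁴ J·s) = 4.73738e+15 Hz

This energy equals the ionization energy from the n = 5 state of C⁵⁺.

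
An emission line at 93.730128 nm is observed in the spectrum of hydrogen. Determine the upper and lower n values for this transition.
n = 6 → n = 1

First, find the photon energy from the wavelength (hc = 1239.84 eV·nm):
E = hc/λ = 1239.84 eV·nm / 93.730128 nm = 13.227764 eV

The energy levels of hydrogen satisfy E_n = -13.6057 / n² eV, so an emission n_i → n_f releases
ΔE = 13.6057 × (1/n_f² − 1/n_i²) eV.

Setting ΔE equal to the photon energy:
1/n_f² − 1/n_i² = 13.227764 / 13.6057 = 0.97222223

Since 1/n_i² must be positive, we need 1/n_f² > 0.97222223, i.e. n_f ≤ 1. For each allowed n_f, solve n_i = (1/n_f² − 0.97222223)^(−1/2) and check whether it is a whole number:
  n_f = 1: 1/n_i² = 1.00000000 − 0.97222223 = 0.02777777 → n_i = 6.000  → integer, n_i = 6 ✓

Only n_f = 1 gives an integer upper level, n_i = 6.

The transition is from n = 6 to n = 1 (emission).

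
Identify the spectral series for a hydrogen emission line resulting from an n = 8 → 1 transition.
Lyman series

The spectral series in hydrogen are named based on the final (lower) energy level:
- Lyman series: n_final = 1 (ultraviolet)
- Balmer series: n_final = 2 (visible/near-UV)
- Paschen series: n_final = 3 (infrared)
- Brackett series: n_final = 4 (infrared)
- Pfund series: n_final = 5 (far infrared)

Since this transition ends at n = 1, it belongs to the Lyman series.

For reference, this 8 → 1 line has photon energy
ΔE = 13.6057 eV × (1/1² - 1/8²) = 13.3931109 eV,
corresponding to wavelength λ = hc/ΔE = 1239.84 eV·nm / 13.3931109 eV = 92.57297 nm in the ultraviolet region.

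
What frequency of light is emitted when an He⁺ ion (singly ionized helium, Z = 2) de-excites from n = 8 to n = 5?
3.21e+14 Hz

First, find the transition energy:
E_8 = -13.6057 × 2² / 8² = -0.85036 eV
E_5 = -13.6057 × 2² / 5² = -2.17691 eV
|ΔE| = |E_5 - E_8| = 1.32655 eV

Convert to Joules: E = 1.32655 eV × (1.602177 × 10⁻¹⁹ J/eV) = 2.1254e-19 J

Using E = hf:
f = E/h = 2.1254e-19 J / (6.62607 × 10⁻³⁴ J·s)
f = 3.21e+14 Hz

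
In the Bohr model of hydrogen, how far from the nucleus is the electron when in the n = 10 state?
5.2918 nm (or 52.9177 Å)

The Bohr radius formula is:
r_n = n² a₀ / Z

where a₀ = 0.0529177 nm is the Bohr radius.

For H (Z = 1) at n = 10:
r_10 = 10² × 0.0529177 nm / 1
r_10 = 100 × 0.0529177 nm / 1
r_10 = 5.29177 nm / 1
r_10 = 5.2918 nm

The electron orbits at approximately 5.2918 nm from the nucleus.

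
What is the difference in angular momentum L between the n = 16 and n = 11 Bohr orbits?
5.2729e-34 J·s (or 5ℏ)

In the Bohr model, L_n = nℏ where ℏ = 1.054572e-34 J·s.

L_16 = 16ℏ = 1.687315e-33 J·s
L_11 = 11ℏ = 1.160029e-33 J·s

ΔL = L_16 - L_11 = (16 - 11)ℏ = 5ℏ
ΔL = 5 × 1.054572e-34 J·s = 5.2729e-34 J·s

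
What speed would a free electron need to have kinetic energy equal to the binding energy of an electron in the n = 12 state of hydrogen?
1.82e+05 m/s (or 0.060811% of c)

The binding energy at n = 12 for hydrogen is:
E_12 = -13.6057/12² = -0.09448403 eV
|E_12| = 0.09448403 eV

Convert to Joules:
KE = 0.09448403 eV × (1.602177 × 10⁻¹⁹ J/eV) = 1.5138e-20 J

Using KE = ½mv²:
v = √(2·KE/m_e)
v = √(2 × 1.5138e-20 J / 9.10938 × 10⁻³¹ kg)
v = 1.82e+05 m/s

This is approximately 0.060811% the speed of light.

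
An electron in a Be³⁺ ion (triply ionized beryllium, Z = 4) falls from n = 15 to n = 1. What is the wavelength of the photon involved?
5.72 nm

First, find the transition energy using E_n = -13.6057 Z² / n² eV:
E_15 = -13.6057 × 4² / 15² = -0.9675 eV
E_1 = -13.6057 × 4² / 1² = -217.6912 eV

Photon energy: |ΔE| = |E_1 - E_15| = 216.7237 eV

Convert to wavelength using E = hc/λ with hc = 1239.84 eV·nm:
λ = hc/E = 1239.84 eV·nm / 216.7237 eV
λ = 5.72 nm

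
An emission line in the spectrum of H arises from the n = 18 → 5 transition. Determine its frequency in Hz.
1.2144e+14 Hz

First, find the transition energy:
E_18 = -13.6057 / 18² = -0.04199290 eV
E_5 = -13.6057 / 5² = -0.54422800 eV
|ΔE| = |E_5 - E_18| = 0.50223510 eV

Convert to Joules: E = 0.50223510 eV × (1.602177 × 10⁻¹⁹ J/eV) = 8.046695e-20 J

Using E = hf:
f = E/h = 8.046695e-20 J / (6.62607 × 10⁻³⁴ J·s)
f = 1.2144e+14 Hz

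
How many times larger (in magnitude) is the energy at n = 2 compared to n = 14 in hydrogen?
49.000

Using E_n = -13.6057 Z² / n² eV with Z = 1:

E_2 = -13.6057 / 2² = -13.6057 / 4 = -3.401425000 eV
E_14 = -13.6057 / 14² = -13.6057 / 196 = -0.069416837 eV

The ratio is:
E_2/E_14 = (-3.401425000) / (-0.069416837)
E_2/E_14 = (-13.6057/4) / (-13.6057/196)
E_2/E_14 = 196/4
E_2/E_14 = 49.000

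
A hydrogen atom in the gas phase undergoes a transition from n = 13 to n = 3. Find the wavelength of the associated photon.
866.27142 nm

First, find the transition energy using E_n = -13.6057 / n² eV:
E_13 = -13.6057 / 13² = -0.080507101 eV
E_3 = -13.6057 / 3² = -1.511744444 eV

Photon energy: |ΔE| = |E_3 - E_13| = 1.431237343 eV

Convert to wavelength using E = hc/λ with hc = 1239.84 eV·nm:
λ = hc/E = 1239.84 eV·nm / 1.431237343 eV
λ = 866.27142 nm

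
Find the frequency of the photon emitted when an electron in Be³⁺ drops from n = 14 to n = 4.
3.0213e+15 Hz

First, find the transition energy:
E_14 = -13.6057 × 4² / 14² = -1.1106694 eV
E_4 = -13.6057 × 4² / 4² = -13.6057000 eV
|ΔE| = |E_4 - E_14| = 12.4950306 eV

Convert to Joules: E = 12.4950306 eV × (1.602177 × 10⁻¹⁹ J/eV) = 2.001925e-18 J

Using E = hf:
f = E/h = 2.001925e-18 J / (6.62607 × 10⁻³⁴ J·s)
f = 3.0213e+15 Hz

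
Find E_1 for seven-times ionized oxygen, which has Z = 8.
-870.765 eV

For hydrogen-like ions, the energy levels scale with Z²:
E_n = -13.6057 Z² / n² eV

For O⁷⁺ (Z = 8) at n = 1:
E_1 = -13.6057 × 8² / 1²
E_1 = -13.6057 × 64 / 1
E_1 = -870.7648 / 1
E_1 = -870.765 eV

The energy is 64 times more negative than hydrogen at the same n due to the stronger nuclear charge.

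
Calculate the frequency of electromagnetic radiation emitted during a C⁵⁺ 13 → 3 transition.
1.25e+16 Hz

First, find the transition energy:
E_13 = -13.6057 × 6² / 13² = -2.89826 eV
E_3 = -13.6057 × 6² / 3² = -54.42280 eV
|ΔE| = |E_3 - E_13| = 51.52454 eV

Convert to Joules: E = 51.52454 eV × (1.602177 × 10⁻¹⁹ J/eV) = 8.2551e-18 J

Using E = hf:
f = E/h = 8.2551e-18 J / (6.62607 × 10⁻³⁴ J·s)
f = 1.25e+16 Hz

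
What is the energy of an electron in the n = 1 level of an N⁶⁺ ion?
-666.6793 eV

For hydrogen-like ions, the energy levels scale with Z²:
E_n = -13.6057 Z² / n² eV

For N⁶⁺ (Z = 7) at n = 1:
E_1 = -13.6057 × 7² / 1²
E_1 = -13.6057 × 49 / 1
E_1 = -666.6793 / 1
E_1 = -666.6793 eV

The energy is 49 times more negative than hydrogen at the same n due to the stronger nuclear charge.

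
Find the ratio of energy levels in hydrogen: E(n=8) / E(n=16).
4.00

Using E_n = -13.6057 Z² / n² eV with Z = 1:

E_8 = -13.6057 / 8² = -13.6057 / 64 = -0.21258906 eV
E_16 = -13.6057 / 16² = -13.6057 / 256 = -0.05314727 eV

The ratio is:
E_8/E_16 = (-0.21258906) / (-0.05314727)
E_8/E_16 = (-13.6057/64) / (-13.6057/256)
E_8/E_16 = 256/64
E_8/E_16 = 4.00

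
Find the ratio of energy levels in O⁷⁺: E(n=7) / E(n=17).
5.89796

Using E_n = -13.6057 Z² / n² eV with Z = 8:

E_7 = -13.6057 × 8² / 7² = -870.7648 / 49 = -17.77071020408 eV
E_17 = -13.6057 × 8² / 17² = -870.7648 / 289 = -3.01302698962 eV

The ratio is:
E_7/E_17 = (-17.77071020408) / (-3.01302698962)
E_7/E_17 = (-870.7648/49) / (-870.7648/289)
E_7/E_17 = 289/49
E_7/E_17 = 5.89796
(Note: the Z² factors cancel in the ratio.)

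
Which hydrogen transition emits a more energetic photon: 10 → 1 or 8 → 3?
10 → 1

Calculate the energy for each transition:

Transition 10 → 1:
ΔE₁ = |E_1 - E_10| = |-13.6057/1² - (-13.6057/10²)|
ΔE₁ = |-13.6057000000 - (-0.1360570000)| = 13.4696430 eV

Transition 8 → 3:
ΔE₂ = |E_3 - E_8| = |-13.6057/3² - (-13.6057/8²)|
ΔE₂ = |-1.5117444444 - (-0.2125890625)| = 1.2991554 eV

Since 13.4696430 eV > 1.2991554 eV, the transition 10 → 1 emits the more energetic photon.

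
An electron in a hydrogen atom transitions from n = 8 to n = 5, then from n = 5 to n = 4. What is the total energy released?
0.638 eV

The energy levels of hydrogen are E_n = -13.6057 / n² eV.

First transition (8 → 5):
ΔE₁ = |E_5 - E_8|
ΔE₁ = |-0.544228000 - (-0.212589063)| = 0.331639 eV

Second transition (5 → 4):
ΔE₂ = |E_4 - E_5|
ΔE₂ = |-0.850356250 - (-0.544228000)| = 0.306128 eV

Total energy released:
E_total = ΔE₁ + ΔE₂ = 0.331639 + 0.306128 = 0.638 eV

Note: This equals the direct transition 8 → 4: 0.638 eV ✓
Energy is conserved regardless of the path taken.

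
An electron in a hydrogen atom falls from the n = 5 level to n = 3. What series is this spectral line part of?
Paschen series

The spectral series in hydrogen are named based on the final (lower) energy level:
- Lyman series: n_final = 1 (ultraviolet)
- Balmer series: n_final = 2 (visible/near-UV)
- Paschen series: n_final = 3 (infrared)
- Brackett series: n_final = 4 (infrared)
- Pfund series: n_final = 5 (far infrared)

Since this transition ends at n = 3, it belongs to the Paschen series.

For reference, this 5 → 3 line has photon energy
ΔE = 13.6057 eV × (1/3² - 1/5²) = 0.96751644444 eV,
corresponding to wavelength λ = hc/ΔE = 1239.84 eV·nm / 0.96751644444 eV = 1281.46659 nm in the infrared region.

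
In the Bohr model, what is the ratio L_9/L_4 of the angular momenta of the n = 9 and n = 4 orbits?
2.25

In the Bohr model, L_n = nℏ, so the ratio is purely the ratio of quantum numbers:

L_9/L_4 = 9ℏ / 4ℏ = 9/4 = 2.25

The angular momentum scales linearly with n.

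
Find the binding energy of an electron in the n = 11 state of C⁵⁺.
4.05 eV

The ionization energy is the energy needed to remove the electron completely (n → ∞).

For a hydrogen-like ion with Z = 6, E_n = -13.6057 Z² / n² eV.

At n = 11: E_11 = -13.6057 × 6² / 11² = -4.04798 eV
At n = ∞: E_∞ = 0 eV

Ionization energy = E_∞ - E_11 = 0 - (-4.04798) = 4.04798 eV
Ionization energy ≈ 4.05 eV

This is also called the binding energy of the electron in state n = 11.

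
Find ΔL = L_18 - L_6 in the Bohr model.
1.2655e-33 J·s (or 12ℏ)

In the Bohr model, L_n = nℏ where ℏ = 1.054572e-34 J·s.

L_18 = 18ℏ = 1.898230e-33 J·s
L_6 = 6ℏ = 6.327432e-34 J·s

ΔL = L_18 - L_6 = (18 - 6)ℏ = 12ℏ
ΔL = 12 × 1.054572e-34 J·s = 1.2655e-33 J·s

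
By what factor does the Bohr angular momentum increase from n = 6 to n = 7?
1.17

In the Bohr model, L_n = nℏ, so the ratio is purely the ratio of quantum numbers:

L_7/L_6 = 7ℏ / 6ℏ = 7/6 = 1.17

The angular momentum scales linearly with n.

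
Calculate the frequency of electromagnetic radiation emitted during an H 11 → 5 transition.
1.04405e+14 Hz

First, find the transition energy:
E_11 = -13.6057 / 11² = -0.112443802 eV
E_5 = -13.6057 / 5² = -0.544228000 eV
|ΔE| = |E_5 - E_11| = 0.431784198 eV

Convert to Joules: E = 0.431784198 eV × (1.602177 × 10⁻¹⁹ J/eV) = 6.9179471e-20 J

Using E = hf:
f = E/h = 6.9179471e-20 J / (6.62607 × 10⁻³⁴ J·s)
f = 1.04405e+14 Hz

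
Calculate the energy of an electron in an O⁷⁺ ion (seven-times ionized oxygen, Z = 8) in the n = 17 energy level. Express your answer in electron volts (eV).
-3.01303 eV

The energy levels of a hydrogen-like atom are given by:
E_n = -13.6057 Z² / n² eV  (with Z = 8 for O⁷⁺)

For n = 17:
E_17 = -13.6057 × 8² / 17²
E_17 = -13.6057 × 64 / 289
E_17 = -3.01303 eV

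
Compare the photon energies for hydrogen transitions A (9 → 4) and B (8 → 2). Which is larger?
8 → 2

Calculate the energy for each transition:

Transition 9 → 4:
ΔE₁ = |E_4 - E_9| = |-13.6057/4² - (-13.6057/9²)|
ΔE₁ = |-0.85035625 - (-0.16797160)| = 0.68238 eV

Transition 8 → 2:
ΔE₂ = |E_2 - E_8| = |-13.6057/2² - (-13.6057/8²)|
ΔE₂ = |-3.40142500 - (-0.21258906)| = 3.18884 eV

Since 3.18884 eV > 0.68238 eV, the transition 8 → 2 emits the more energetic photon.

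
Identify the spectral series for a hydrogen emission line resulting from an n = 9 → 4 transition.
Brackett series

The spectral series in hydrogen are named based on the final (lower) energy level:
- Lyman series: n_final = 1 (ultraviolet)
- Balmer series: n_final = 2 (visible/near-UV)
- Paschen series: n_final = 3 (infrared)
- Brackett series: n_final = 4 (infrared)
- Pfund series: n_final = 5 (far infrared)

Since this transition ends at n = 4, it belongs to the Brackett series.

For reference, this 9 → 4 line has photon energy
ΔE = 13.6057 eV × (1/4² - 1/9²) = 0.68238464506 eV,
corresponding to wavelength λ = hc/ΔE = 1239.84 eV·nm / 0.68238464506 eV = 1816.92248 nm in the infrared region.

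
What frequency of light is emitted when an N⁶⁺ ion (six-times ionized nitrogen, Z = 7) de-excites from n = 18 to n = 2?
3.98e+16 Hz

First, find the transition energy:
E_18 = -13.6057 × 7² / 18² = -2.0576522 eV
E_2 = -13.6057 × 7² / 2² = -166.6698250 eV
|ΔE| = |E_2 - E_18| = 164.6121728 eV

Convert to Joules: E = 164.6121728 eV × (1.602177 × 10⁻¹⁹ J/eV) = 2.6374e-17 J

Using E = hf:
f = E/h = 2.6374e-17 J / (6.62607 × 10⁻³⁴ J·s)
f = 3.98e+16 Hz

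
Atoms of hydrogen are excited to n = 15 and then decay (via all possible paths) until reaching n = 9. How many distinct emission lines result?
21

The electron can occupy levels n = 9, 10, ..., 15 during de-excitation — that is m = 15 - 9 + 1 = 7 distinct levels.

The number of distinct spectral lines equals the number of ways to choose 2 of these m levels (each pair gives one possible emission transition):

Number of lines = m(m-1)/2 = 7×6/2 = 21

These correspond to all possible transitions between the 7 levels:
15 → 14, 15 → 13, 15 → 12, 15 → 11, 15 → 10, 15 → 9, 14 → 13, 14 → 12...

Each transition produces a photon with a unique energy (and thus wavelength). This count does not depend on Z.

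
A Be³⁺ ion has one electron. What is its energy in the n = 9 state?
-2.68755 eV

For hydrogen-like ions, the energy levels scale with Z²:
E_n = -13.6057 Z² / n² eV

For Be³⁺ (Z = 4) at n = 9:
E_9 = -13.6057 × 4² / 9²
E_9 = -13.6057 × 16 / 81
E_9 = -217.6912 / 81
E_9 = -2.68755 eV

The energy is 16 times more negative than hydrogen at the same n due to the stronger nuclear charge.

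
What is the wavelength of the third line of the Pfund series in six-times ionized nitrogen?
76.2964 nm

The lines of a series are numbered from the longest wavelength (smallest ΔE) outward; the third line is the transition from n = n_f + 3 to n_f.
The Pfund series has all transitions ending at n_f = 5.

For N⁶⁺ (Z = 7), the third line (γ-line) is the jump from n = 8 to n = 5:
E_8 = -13.6057 × 7² / 8² = -10.416864 eV
E_5 = -13.6057 × 7² / 5² = -26.667172 eV
ΔE = E_8 - E_5 = 16.250308 eV

λ = hc/E = 1239.84 eV·nm / 16.250308 eV
λ = 76.2964 nm

This is the γ-line of the Pfund series in N⁶⁺.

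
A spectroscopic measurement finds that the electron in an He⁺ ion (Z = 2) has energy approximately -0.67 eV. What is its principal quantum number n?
n = 9

The exact energy levels follow E_n = -13.6057 Z² / n² eV with Z = 2.

The measured value (-0.67 eV) is reported to only 2 significant figures, so we must test candidate n values and see which one matches to that precision.

Candidate energies:
  n = 7:  E = -13.6057 × 2² / 7² = -1.11067 eV
  n = 8:  E = -13.6057 × 2² / 8² = -0.85036 eV
  n = 9:  E = -13.6057 × 2² / 9² = -0.67189 eV  ← matches
  n = 10:  E = -13.6057 × 2² / 10² = -0.54423 eV
  n = 11:  E = -13.6057 × 2² / 11² = -0.44978 eV

Checking against the measurement of -0.67 eV (2 sig figs), only n = 9 agrees:
E_9 = -0.67189 eV, which rounds to -0.67 eV ✓

Therefore n = 9.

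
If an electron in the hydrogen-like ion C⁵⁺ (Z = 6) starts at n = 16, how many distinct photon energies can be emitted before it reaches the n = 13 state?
6

The electron can occupy levels n = 13, 14, ..., 16 during de-excitation — that is m = 16 - 13 + 1 = 4 distinct levels.

The number of distinct spectral lines equals the number of ways to choose 2 of these m levels (each pair gives one possible emission transition):

Number of lines = m(m-1)/2 = 4×3/2 = 6

These correspond to all possible transitions between the 4 levels:
16 → 15, 16 → 14, 16 → 13, 15 → 14, 15 → 13, 14 → 13

Each transition produces a photon with a unique energy (and thus wavelength). This count does not depend on Z.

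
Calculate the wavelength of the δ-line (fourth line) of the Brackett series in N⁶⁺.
39.67 nm

The lines of a series are numbered from the longest wavelength (smallest ΔE) outward; the fourth line is the transition from n = n_f + 4 to n_f.
The Brackett series has all transitions ending at n_f = 4.

For N⁶⁺ (Z = 7), the fourth line (δ-line) is the jump from n = 8 to n = 4:
E_8 = -13.6057 × 7² / 8² = -10.4169 eV
E_4 = -13.6057 × 7² / 4² = -41.6675 eV
ΔE = E_8 - E_4 = 31.2506 eV

λ = hc/E = 1239.84 eV·nm / 31.2506 eV
λ = 39.67 nm

This is the δ-line of the Brackett series in N⁶⁺.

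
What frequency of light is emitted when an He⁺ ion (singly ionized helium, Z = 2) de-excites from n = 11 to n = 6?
2.56783e+14 Hz

First, find the transition energy:
E_11 = -13.6057 × 2² / 11² = -0.44977521 eV
E_6 = -13.6057 × 2² / 6² = -1.51174444 eV
|ΔE| = |E_6 - E_11| = 1.06196923 eV

Convert to Joules: E = 1.06196923 eV × (1.602177 × 10⁻¹⁹ J/eV) = 1.7014627e-19 J

Using E = hf:
f = E/h = 1.7014627e-19 J / (6.62607 × 10⁻³⁴ J·s)
f = 2.56783e+14 Hz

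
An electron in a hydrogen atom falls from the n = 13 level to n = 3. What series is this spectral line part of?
Paschen series

The spectral series in hydrogen are named based on the final (lower) energy level:
- Lyman series: n_final = 1 (ultraviolet)
- Balmer series: n_final = 2 (visible/near-UV)
- Paschen series: n_final = 3 (infrared)
- Brackett series: n_final = 4 (infrared)
- Pfund series: n_final = 5 (far infrared)

Since this transition ends at n = 3, it belongs to the Paschen series.

For reference, this 13 → 3 line has photon energy
ΔE = 13.6057 eV × (1/3² - 1/13²) = 1.4312373439 eV,
corresponding to wavelength λ = hc/ΔE = 1239.84 eV·nm / 1.4312373439 eV = 866.271416 nm in the infrared region.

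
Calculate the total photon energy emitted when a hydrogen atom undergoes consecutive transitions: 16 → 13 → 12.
0.041337 eV

The energy levels of hydrogen are E_n = -13.6057 / n² eV.

First transition (16 → 13):
ΔE₁ = |E_13 - E_16|
ΔE₁ = |-0.080507100592 - (-0.053147265625)| = 0.027359835 eV

Second transition (13 → 12):
ΔE₂ = |E_12 - E_13|
ΔE₂ = |-0.094484027778 - (-0.080507100592)| = 0.013976927 eV

Total energy released:
E_total = ΔE₁ + ΔE₂ = 0.027359835 + 0.013976927 = 0.041337 eV

Note: This equals the direct transition 16 → 12: 0.041337 eV ✓
Energy is conserved regardless of the path taken.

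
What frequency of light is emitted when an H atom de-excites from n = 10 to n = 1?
3.26e+15 Hz

First, find the transition energy:
E_10 = -13.6057 / 10² = -0.136057 eV
E_1 = -13.6057 / 1² = -13.605700 eV
|ΔE| = |E_1 - E_10| = 13.469643 eV

Convert to Joules: E = 13.469643 eV × (1.602177 × 10⁻¹⁹ J/eV) = 2.1581e-18 J

Using E = hf:
f = E/h = 2.1581e-18 J / (6.62607 × 10⁻³⁴ J·s)
f = 3.26e+15 Hz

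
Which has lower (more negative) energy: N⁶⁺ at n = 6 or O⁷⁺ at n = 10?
N⁶⁺ at n = 6 (E = -18.51887 eV)

Using E_n = -13.6057 Z² / n² eV:

N⁶⁺ (Z = 7) at n = 6:
E = -13.6057 × 7² / 6² = -13.6057 × 49 / 36 = -18.51886944 eV

O⁷⁺ (Z = 8) at n = 10:
E = -13.6057 × 8² / 10² = -13.6057 × 64 / 100 = -8.70764800 eV

Since -18.51886944 eV < -8.70764800 eV,
N⁶⁺ at n = 6 is more tightly bound (requires more energy to ionize).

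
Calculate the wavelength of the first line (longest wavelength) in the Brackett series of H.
4050.06725 nm

The longest wavelength corresponds to the smallest energy transition in the series.
The Brackett series has all transitions ending at n_f = 4.

For H, the first line (α-line) is the jump from n = 5 to n = 4:
E_5 = -13.6057 / 5² = -0.54422800000 eV
E_4 = -13.6057 / 4² = -0.85035625000 eV
ΔE = E_5 - E_4 = 0.30612825000 eV

λ = hc/E = 1239.84 eV·nm / 0.30612825000 eV
λ = 4050.06725 nm

This is the α-line of the Brackett series in H.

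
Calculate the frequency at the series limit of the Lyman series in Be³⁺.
5.26375e+16 Hz

The series limit corresponds to the transition from n = ∞ to n = 1.
This is the highest energy (shortest wavelength) transition in the Lyman series.

E_∞ = 0 eV
E_1 = -13.6057 × 4² / 1² = -217.69120000 eV

Energy at series limit:
ΔE = E_∞ - E_1 = 0 - (-217.69120000) = 217.69120000 eV
E = 217.69120000 eV × (1.602177 × 10⁻¹⁹ J/eV) = 3.4877983e-17 J
f = E/h = 3.4877983e-17 J / (6.62607 × 10⁻³⁴ J·s) = 5.26375e+16 Hz

This energy equals the ionization energy from the n = 1 state of Be³⁺.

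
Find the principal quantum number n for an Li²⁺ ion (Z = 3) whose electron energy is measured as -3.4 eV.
n = 6

The exact energy levels follow E_n = -13.6057 Z² / n² eV with Z = 3.

The measured value (-3.4 eV) is reported to only 2 significant figures, so we must test candidate n values and see which one matches to that precision.

Candidate energies:
  n = 4:  E = -13.6057 × 3² / 4² = -7.65321 eV
  n = 5:  E = -13.6057 × 3² / 5² = -4.89805 eV
  n = 6:  E = -13.6057 × 3² / 6² = -3.40143 eV  ← matches
  n = 7:  E = -13.6057 × 3² / 7² = -2.49901 eV
  n = 8:  E = -13.6057 × 3² / 8² = -1.91330 eV

Checking against the measurement of -3.4 eV (2 sig figs), only n = 6 agrees:
E_6 = -3.40143 eV, which rounds to -3.4 eV ✓

Therefore n = 6.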